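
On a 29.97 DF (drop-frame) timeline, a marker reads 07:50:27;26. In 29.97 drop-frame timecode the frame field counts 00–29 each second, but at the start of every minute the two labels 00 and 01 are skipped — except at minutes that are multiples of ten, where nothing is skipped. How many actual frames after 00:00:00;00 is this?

845990

Complete 10-minute blocks: 47, each 17982 frames → 845154.
Remaining 0 whole minutes in the current block: 0 frames.
Within the current minute: 27 × 30 + 26 = 836. Total = 845154 + 0 + 836 = 845990.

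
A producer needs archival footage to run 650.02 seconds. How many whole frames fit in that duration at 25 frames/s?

16250 frames

Frames = 650.02 × 25 = 32501/2 ≈ 16250.5000.
Complete frames: 16250.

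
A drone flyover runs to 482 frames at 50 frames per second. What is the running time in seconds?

Running time = 482 / (50) = 9.64 s.

9.64 seconds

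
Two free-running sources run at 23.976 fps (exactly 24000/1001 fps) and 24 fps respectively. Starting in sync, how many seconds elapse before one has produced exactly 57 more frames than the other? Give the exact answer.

The gap grows by |24 − 24000/1001| = 24/1001 frames per second.
Time for a 57-frame gap: 57 ÷ (24/1001) = 2377.375 s.

2377.375 seconds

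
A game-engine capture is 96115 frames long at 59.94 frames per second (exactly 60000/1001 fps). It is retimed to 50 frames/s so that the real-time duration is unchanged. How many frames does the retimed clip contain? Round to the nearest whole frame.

80176 frames

Frames at target rate = 96115 × (50) / (60000/1001) = 19242223/240 ≈ 80175.929.
Nearest whole frame: 80176.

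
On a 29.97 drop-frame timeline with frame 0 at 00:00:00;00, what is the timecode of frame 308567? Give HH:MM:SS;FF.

Each 10-minute DF block holds 10 × 60 × 30 − 9 × 2 = 17982 frames. 308567 ÷ 17982 → 17 full blocks, remainder 2873.
Within the partial block the first minute is 1800 frames and each further minute 1798, so 1 further minute boundary passed. Total skipped labels = 18 × 17 + 2 × 1 = 308.
Non-drop label index = 308567 + 308 = 308875; at 30 labels/s that is 02:51:35:25, i.e. DF 02:51:35;25.

02:51:35;25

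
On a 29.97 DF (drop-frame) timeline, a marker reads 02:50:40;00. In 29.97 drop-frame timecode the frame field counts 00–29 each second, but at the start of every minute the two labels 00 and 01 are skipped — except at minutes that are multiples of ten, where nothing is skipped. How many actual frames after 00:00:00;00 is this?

306894

As if non-drop at 30 labels/s: (2 × 3600 + 50 × 60 + 40) × 30 + 0 = 307200.
Minute boundaries passed: 170; those not divisible by 10: 170 − 17 = 153; dropped labels = 2 × 153 = 306.
Actual frame index = 307200 − 306 = 306894.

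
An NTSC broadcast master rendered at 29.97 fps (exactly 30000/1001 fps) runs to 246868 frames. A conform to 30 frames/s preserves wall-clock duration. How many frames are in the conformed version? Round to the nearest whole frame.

247115 frames

Frames at target rate = 246868 × (30) / (30000/1001) = 61778717/250 ≈ 247114.868.
Nearest whole frame: 247115.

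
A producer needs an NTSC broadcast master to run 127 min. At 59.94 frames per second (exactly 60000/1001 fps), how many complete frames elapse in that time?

456743 frames

127 min = 7620 s.
Frames = 7620 × 60000/1001 = 457200000/1001 ≈ 456743.2567.
Complete frames: 456743.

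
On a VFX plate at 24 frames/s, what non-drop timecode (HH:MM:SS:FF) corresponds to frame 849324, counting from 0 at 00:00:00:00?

849324 ÷ 24 = 35388 full seconds, remainder 12 frames.
35388 s = 9 h 49 min 48 s.
Timecode: 09:49:48:12.

09:49:48:12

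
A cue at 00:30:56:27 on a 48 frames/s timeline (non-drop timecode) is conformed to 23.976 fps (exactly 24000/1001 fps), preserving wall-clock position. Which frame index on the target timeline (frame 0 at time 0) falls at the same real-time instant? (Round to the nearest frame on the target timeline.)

Source frame index: (0×3600 + 30×60 + 56) × 48 + 27 = 89115.
Real time: 89115 / (48) = 29705/16 s.
Target frame: (29705/16) × (24000/1001) = 3427500/77 ≈ 44512.987 → 44513.

frame 44513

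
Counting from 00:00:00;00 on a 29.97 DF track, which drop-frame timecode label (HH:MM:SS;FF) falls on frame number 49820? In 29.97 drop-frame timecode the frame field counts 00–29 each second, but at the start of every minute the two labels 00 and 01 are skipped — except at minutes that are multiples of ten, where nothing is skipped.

Each 10-minute DF block holds 10 × 60 × 30 − 9 × 2 = 17982 frames. 49820 ÷ 17982 → 2 full blocks, remainder 13856.
Within the partial block the first minute is 1800 frames and each further minute 1798, so 7 further minute boundaries passed. Total skipped labels = 18 × 2 + 2 × 7 = 50.
Non-drop label index = 49820 + 50 = 49870; at 30 labels/s that is 00:27:42:10, i.e. DF 00:27:42;10.

00:27:42;10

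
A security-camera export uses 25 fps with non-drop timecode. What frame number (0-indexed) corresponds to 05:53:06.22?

529672

Total seconds to the label: (5 × 3600 + 53 × 60 + 6) = 21186.
Frame index = 21186 × 25 + 22 = 529672.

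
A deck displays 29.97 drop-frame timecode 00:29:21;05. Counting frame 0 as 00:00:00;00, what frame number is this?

52781

As if non-drop at 30 labels/s: (0 × 3600 + 29 × 60 + 21) × 30 + 5 = 52835.
Minute boundaries passed: 29; those not divisible by 10: 29 − 2 = 27; dropped labels = 2 × 27 = 54.
Actual frame index = 52835 − 54 = 52781.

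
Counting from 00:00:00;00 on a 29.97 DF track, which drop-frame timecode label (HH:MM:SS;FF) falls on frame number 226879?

Ten DF minutes hold 17982 frames, so frame 226879 lies in block 12 (frames 215784–233765) with 11095 frames into that block.
The block's first minute is 1800 frames and the rest 1798 each; 11095 frames reaches minute 6, so 12 × 18 + 6 × 2 = 228 labels have been skipped so far.
Adding those back, label number 226879 + 228 = 227107 at 30 labels/s is 7570 s + 7 f = 2 h 6 min 10 s frame 7, i.e. 02:06:10;07.

02:06:10;07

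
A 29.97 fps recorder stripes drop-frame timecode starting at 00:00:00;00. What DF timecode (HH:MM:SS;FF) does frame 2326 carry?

Ten DF minutes hold 17982 frames, so frame 2326 lies in block 0 (frames 0–17981) with 2326 frames into that block.
The block's first minute is 1800 frames and the rest 1798 each; 2326 frames reaches minute 1, so 0 × 18 + 1 × 2 = 2 labels have been skipped so far.
Adding those back, label number 2326 + 2 = 2328 at 30 labels/s is 77 s + 18 f = 0 h 1 min 17 s frame 18, i.e. 00:01:17;18.

00:01:17;18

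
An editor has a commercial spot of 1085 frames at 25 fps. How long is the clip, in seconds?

43.4 seconds

Running time = 1085 / (25) = 43.4 s.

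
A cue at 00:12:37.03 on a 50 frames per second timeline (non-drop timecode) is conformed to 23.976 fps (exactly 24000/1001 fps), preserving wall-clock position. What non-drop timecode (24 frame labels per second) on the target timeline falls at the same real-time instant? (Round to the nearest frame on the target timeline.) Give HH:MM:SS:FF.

Source frame index: (0×3600 + 12×60 + 37) × 50 + 3 = 37853.
Real time: 37853 / (50) = 37853/50 s.
Target frame: (37853/50) × (24000/1001) = 18169440/1001 ≈ 18151.289 → 18151.
At 24 labels/s: frame 18151 → 00:12:36:07.

00:12:36:07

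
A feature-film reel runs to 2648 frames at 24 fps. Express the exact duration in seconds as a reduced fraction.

Running time = 2648 ÷ (24) = 2648 × 1/24 = 331/3 s.

331/3 seconds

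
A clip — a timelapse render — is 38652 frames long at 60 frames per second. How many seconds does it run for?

Running time = 38652 / (60) = 644.2 s.

644.2 seconds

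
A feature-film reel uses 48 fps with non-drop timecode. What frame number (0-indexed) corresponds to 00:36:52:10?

Total seconds to the label: (0 × 3600 + 36 × 60 + 52) = 2212.
Frame index = 2212 × 48 + 10 = 106186.

106186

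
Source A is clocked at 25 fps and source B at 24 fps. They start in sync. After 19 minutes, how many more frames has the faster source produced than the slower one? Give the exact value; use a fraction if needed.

19 min = 1140 s.
A emits 25 × 1140 = 28500 frames; B emits 24 × 1140 = 27360.
Difference = 1140 frames; B is behind A.

1140 frames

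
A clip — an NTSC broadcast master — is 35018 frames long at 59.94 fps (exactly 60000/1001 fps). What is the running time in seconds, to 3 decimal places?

584.217 seconds

Running time = 35018 × 1001/60000 = 17526509/30000 s ≈ 584.217 s.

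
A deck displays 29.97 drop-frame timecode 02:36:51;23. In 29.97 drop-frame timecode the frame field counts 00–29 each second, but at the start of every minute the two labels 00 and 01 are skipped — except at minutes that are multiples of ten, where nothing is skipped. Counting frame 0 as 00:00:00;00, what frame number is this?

As if non-drop at 30 labels/s: (2 × 3600 + 36 × 60 + 51) × 30 + 23 = 282353.
Minute boundaries passed: 156; those not divisible by 10: 156 − 15 = 141; dropped labels = 2 × 141 = 282.
Actual frame index = 282353 − 282 = 282071.

282071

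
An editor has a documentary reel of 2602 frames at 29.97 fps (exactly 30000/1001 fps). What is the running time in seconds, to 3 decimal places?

86.820 seconds

Running time = 2602 × 1001/30000 = 1302301/15000 s ≈ 86.820 s.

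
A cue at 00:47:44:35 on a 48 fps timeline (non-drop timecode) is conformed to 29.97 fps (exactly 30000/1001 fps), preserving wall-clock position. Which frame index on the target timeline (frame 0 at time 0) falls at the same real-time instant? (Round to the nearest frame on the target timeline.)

frame 85856

Source frame index: (0×3600 + 47×60 + 44) × 48 + 35 = 137507.
Real time: 137507 / (48) = 137507/48 s.
Target frame: (137507/48) × (30000/1001) = 85941875/1001 ≈ 85856.019 → 85856.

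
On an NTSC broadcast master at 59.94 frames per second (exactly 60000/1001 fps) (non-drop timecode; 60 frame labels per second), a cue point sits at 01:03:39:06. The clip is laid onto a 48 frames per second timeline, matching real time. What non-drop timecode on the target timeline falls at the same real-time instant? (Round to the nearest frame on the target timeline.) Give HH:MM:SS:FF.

Source frame index: (1×3600 + 3×60 + 39) × 60 + 6 = 229146.
Real time: 229146 / (60000/1001) = 38229191/10000 s.
Target frame: (38229191/10000) × (48) = 114687573/625 ≈ 183500.117 → 183500.
At 48 labels/s: frame 183500 → 01:03:42:44.

01:03:42:44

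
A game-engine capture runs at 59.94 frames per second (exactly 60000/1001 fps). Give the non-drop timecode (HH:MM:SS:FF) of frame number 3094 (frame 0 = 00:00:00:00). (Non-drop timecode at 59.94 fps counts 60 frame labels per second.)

00:00:51:34

3094 ÷ 60 = 51 full seconds, remainder 34 frames.
51 s = 0 h 0 min 51 s.
Timecode: 00:00:51:34.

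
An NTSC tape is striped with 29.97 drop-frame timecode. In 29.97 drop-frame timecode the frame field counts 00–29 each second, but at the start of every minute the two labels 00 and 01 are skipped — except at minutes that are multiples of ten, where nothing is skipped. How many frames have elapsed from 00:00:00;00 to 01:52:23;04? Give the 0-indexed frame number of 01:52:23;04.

202092

As if non-drop at 30 labels/s: (1 × 3600 + 52 × 60 + 23) × 30 + 4 = 202294.
Minute boundaries passed: 112; those not divisible by 10: 112 − 11 = 101; dropped labels = 2 × 101 = 202.
Actual frame index = 202294 − 202 = 202092.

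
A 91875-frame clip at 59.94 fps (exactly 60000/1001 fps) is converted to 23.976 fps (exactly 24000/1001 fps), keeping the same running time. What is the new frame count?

36750 frames

Target frames = source frames × (target rate / source rate) = 91875 × (24000/1001)/(60000/1001) = 91875 × 2/5 = 36750.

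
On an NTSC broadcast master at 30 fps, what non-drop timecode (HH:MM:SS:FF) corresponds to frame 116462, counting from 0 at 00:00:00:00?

01:04:42:02

116462 ÷ 30 = 3882 full seconds, remainder 2 frames.
3882 s = 1 h 4 min 42 s.
Timecode: 01:04:42:02.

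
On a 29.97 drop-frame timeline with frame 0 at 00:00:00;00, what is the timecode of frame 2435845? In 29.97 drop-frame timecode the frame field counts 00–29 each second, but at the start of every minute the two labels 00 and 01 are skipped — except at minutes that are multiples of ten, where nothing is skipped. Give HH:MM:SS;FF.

Ten DF minutes hold 17982 frames, so frame 2435845 lies in block 135 (frames 2427570–2445551) with 8275 frames into that block.
The block's first minute is 1800 frames and the rest 1798 each; 8275 frames reaches minute 4, so 135 × 18 + 4 × 2 = 2438 labels have been skipped so far.
Adding those back, label number 2435845 + 2438 = 2438283 at 30 labels/s is 81276 s + 3 f = 22 h 34 min 36 s frame 3, i.e. 22:34:36;03.

22:34:36;03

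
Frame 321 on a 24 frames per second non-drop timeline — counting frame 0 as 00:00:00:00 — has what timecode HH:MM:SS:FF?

00:00:13:09

321 ÷ 24 = 13 full seconds, remainder 9 frames.
13 s = 0 h 0 min 13 s.
Timecode: 00:00:13:09.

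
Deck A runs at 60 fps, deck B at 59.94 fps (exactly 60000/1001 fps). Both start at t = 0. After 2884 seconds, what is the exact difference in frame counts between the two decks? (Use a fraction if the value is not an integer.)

24720/143 frames

A emits 60 × 2884 = 173040 frames; B emits 60000/1001 × 2884 = 24720000/143.
Difference = 24720/143 frames (≈ 172.8671); B is behind A.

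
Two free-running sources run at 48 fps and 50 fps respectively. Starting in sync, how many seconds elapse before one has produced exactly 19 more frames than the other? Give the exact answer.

9.5 seconds

The gap grows by |50 − 48| = 2 frames per second.
Time for a 19-frame gap: 19 ÷ (2) = 9.5 s.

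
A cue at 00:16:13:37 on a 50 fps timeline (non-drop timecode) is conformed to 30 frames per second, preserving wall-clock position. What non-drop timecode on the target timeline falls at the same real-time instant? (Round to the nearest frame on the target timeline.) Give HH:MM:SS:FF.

00:16:13:22

Source frame index: (0×3600 + 16×60 + 13) × 50 + 37 = 48687.
Real time: 48687 / (50) = 48687/50 s.
Target frame: (48687/50) × (30) = 146061/5 ≈ 29212.200 → 29212.
At 30 labels/s: frame 29212 → 00:16:13:22.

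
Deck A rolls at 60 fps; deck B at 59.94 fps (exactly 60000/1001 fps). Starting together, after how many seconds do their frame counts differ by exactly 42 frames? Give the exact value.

700.7 seconds

The gap grows by |60000/1001 − 60| = 60/1001 frames per second.
Time for a 42-frame gap: 42 ÷ (60/1001) = 700.7 s.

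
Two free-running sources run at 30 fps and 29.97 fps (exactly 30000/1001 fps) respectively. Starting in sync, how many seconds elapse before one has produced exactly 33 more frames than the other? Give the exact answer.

1101.1 seconds

The gap grows by |30000/1001 − 30| = 30/1001 frames per second.
Time for a 33-frame gap: 33 ÷ (30/1001) = 1101.1 s.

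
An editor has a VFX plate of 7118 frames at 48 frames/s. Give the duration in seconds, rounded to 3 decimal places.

Running time = 7118 × 1/48 = 3559/24 s ≈ 148.292 s.

148.292 seconds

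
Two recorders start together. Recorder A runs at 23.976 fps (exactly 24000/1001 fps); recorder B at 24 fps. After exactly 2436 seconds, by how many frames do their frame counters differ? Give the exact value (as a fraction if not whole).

A emits 24000/1001 × 2436 = 8352000/143 frames; B emits 24 × 2436 = 58464.
Difference = 8352/143 frames (≈ 58.4056); B is ahead of A.

8352/143 frames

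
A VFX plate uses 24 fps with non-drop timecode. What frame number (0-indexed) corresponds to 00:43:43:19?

62971

Total seconds to the label: (0 × 3600 + 43 × 60 + 43) = 2623.
Frame index = 2623 × 24 + 19 = 62971.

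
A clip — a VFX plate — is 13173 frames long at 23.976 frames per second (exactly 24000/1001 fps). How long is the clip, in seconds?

Running time = 13173 / (24000/1001) = 549.423875 s.

549.423875 seconds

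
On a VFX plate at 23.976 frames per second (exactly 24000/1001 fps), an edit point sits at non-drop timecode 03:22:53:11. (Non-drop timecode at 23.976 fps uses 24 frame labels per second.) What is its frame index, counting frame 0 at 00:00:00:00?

292163

Total seconds to the label: (3 × 3600 + 22 × 60 + 53) = 12173.
Frame index = 12173 × 24 + 11 = 292163.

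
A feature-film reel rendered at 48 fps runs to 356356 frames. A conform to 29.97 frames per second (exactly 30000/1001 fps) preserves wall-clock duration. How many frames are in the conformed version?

222500 frames

Target frames = source frames × (target rate / source rate) = 356356 × (30000/1001)/(48) = 356356 × 625/1001 = 222500.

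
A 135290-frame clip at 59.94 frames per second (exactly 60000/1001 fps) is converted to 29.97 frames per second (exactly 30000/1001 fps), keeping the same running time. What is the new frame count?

Target frames = source frames × (target rate / source rate) = 135290 × (30000/1001)/(60000/1001) = 135290 × 1/2 = 67645.

67645 frames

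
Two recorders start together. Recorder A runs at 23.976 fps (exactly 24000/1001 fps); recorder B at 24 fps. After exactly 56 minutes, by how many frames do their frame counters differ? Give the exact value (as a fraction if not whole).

11520/143 frames

56 min = 3360 s.
A emits 24000/1001 × 3360 = 11520000/143 frames; B emits 24 × 3360 = 80640.
Difference = 11520/143 frames (≈ 80.5594); B is ahead of A.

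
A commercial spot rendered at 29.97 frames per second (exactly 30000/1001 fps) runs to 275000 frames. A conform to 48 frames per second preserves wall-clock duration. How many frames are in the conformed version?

Target frames = source frames × (target rate / source rate) = 275000 × (48)/(30000/1001) = 275000 × 1001/625 = 440440.

440440 frames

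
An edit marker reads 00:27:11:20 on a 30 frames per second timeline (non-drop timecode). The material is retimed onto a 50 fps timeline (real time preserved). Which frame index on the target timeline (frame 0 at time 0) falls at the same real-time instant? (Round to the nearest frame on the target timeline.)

frame 81583

Source frame index: (0×3600 + 27×60 + 11) × 30 + 20 = 48950.
Real time: 48950 / (30) = 4895/3 s.
Target frame: (4895/3) × (50) = 244750/3 ≈ 81583.333 → 81583.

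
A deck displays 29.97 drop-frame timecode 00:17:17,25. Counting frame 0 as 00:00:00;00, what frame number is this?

As if non-drop at 30 labels/s: (0 × 3600 + 17 × 60 + 17) × 30 + 25 = 31135.
Minute boundaries passed: 17; those not divisible by 10: 17 − 1 = 16; dropped labels = 2 × 16 = 32.
Actual frame index = 31135 − 32 = 31103.

31103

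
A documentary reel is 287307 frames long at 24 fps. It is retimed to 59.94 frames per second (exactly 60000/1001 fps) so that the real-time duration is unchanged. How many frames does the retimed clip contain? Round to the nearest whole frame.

717550 frames

Frames at target rate = 287307 × (60000/1001) / (24) = 718267500/1001 ≈ 717549.950.
Nearest whole frame: 717550.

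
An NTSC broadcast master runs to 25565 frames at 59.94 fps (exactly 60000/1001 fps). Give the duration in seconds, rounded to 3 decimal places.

Running time = 25565 × 1001/60000 = 5118113/12000 s ≈ 426.509 s.

426.509 seconds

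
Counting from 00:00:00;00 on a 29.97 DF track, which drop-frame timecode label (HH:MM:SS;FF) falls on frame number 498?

Each 10-minute DF block holds 10 × 60 × 30 − 9 × 2 = 17982 frames. 498 ÷ 17982 → 0 full blocks, remainder 498.
Within the partial block the first minute is 1800 frames and each further minute 1798, so 0 further minute boundaries passed. Total skipped labels = 18 × 0 + 2 × 0 = 0.
Non-drop label index = 498 + 0 = 498; at 30 labels/s that is 00:00:16:18, i.e. DF 00:00:16;18.

00:00:16;18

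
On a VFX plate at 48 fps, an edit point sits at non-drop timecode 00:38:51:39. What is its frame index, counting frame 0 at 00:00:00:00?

111927

Total seconds to the label: (0 × 3600 + 38 × 60 + 51) = 2331.
Frame index = 2331 × 48 + 39 = 111927.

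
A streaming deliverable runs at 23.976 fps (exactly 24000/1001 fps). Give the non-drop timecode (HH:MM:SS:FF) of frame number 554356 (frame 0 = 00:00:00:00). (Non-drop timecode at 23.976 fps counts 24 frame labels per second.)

554356 ÷ 24 = 23098 full seconds, remainder 4 frames.
23098 s = 6 h 24 min 58 s.
Timecode: 06:24:58:04.

06:24:58:04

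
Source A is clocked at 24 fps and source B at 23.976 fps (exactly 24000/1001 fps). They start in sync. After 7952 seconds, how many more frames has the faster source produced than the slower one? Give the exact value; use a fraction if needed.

A emits 24 × 7952 = 190848 frames; B emits 24000/1001 × 7952 = 27264000/143.
Difference = 27264/143 frames (≈ 190.6573); B is behind A.

27264/143 frames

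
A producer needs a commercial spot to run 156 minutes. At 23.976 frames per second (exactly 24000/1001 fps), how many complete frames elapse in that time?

156 min = 9360 s.
Frames = 9360 × 24000/1001 = 17280000/77 ≈ 224415.5844.
Complete frames: 224415.

224415 frames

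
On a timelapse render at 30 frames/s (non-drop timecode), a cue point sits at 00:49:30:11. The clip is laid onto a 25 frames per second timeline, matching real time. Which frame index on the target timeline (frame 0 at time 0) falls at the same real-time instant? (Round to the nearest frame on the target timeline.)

Source frame index: (0×3600 + 49×60 + 30) × 30 + 11 = 89111.
Real time: 89111 / (30) = 89111/30 s.
Target frame: (89111/30) × (25) = 445555/6 ≈ 74259.167 → 74259.

frame 74259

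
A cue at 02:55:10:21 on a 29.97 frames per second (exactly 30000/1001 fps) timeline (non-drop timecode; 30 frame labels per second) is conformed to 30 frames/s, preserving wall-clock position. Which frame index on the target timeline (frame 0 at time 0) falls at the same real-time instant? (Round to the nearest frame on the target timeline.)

Source frame index: (2×3600 + 55×60 + 10) × 30 + 21 = 315321.
Real time: 315321 / (30000/1001) = 105212107/10000 s.
Target frame: (105212107/10000) × (30) = 315636321/1000 ≈ 315636.321 → 315636.

frame 315636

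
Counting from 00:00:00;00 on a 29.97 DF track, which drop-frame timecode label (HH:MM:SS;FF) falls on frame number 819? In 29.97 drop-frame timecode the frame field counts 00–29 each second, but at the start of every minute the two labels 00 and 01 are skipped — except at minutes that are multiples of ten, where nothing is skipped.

00:00:27;09

Each 10-minute DF block holds 10 × 60 × 30 − 9 × 2 = 17982 frames. 819 ÷ 17982 → 0 full blocks, remainder 819.
Within the partial block the first minute is 1800 frames and each further minute 1798, so 0 further minute boundaries passed. Total skipped labels = 18 × 0 + 2 × 0 = 0.
Non-drop label index = 819 + 0 = 819; at 30 labels/s that is 00:00:27:09, i.e. DF 00:00:27;09.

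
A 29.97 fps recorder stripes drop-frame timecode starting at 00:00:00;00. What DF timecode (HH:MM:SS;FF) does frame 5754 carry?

Ten DF minutes hold 17982 frames, so frame 5754 lies in block 0 (frames 0–17981) with 5754 frames into that block.
The block's first minute is 1800 frames and the rest 1798 each; 5754 frames reaches minute 3, so 0 × 18 + 3 × 2 = 6 labels have been skipped so far.
Adding those back, label number 5754 + 6 = 5760 at 30 labels/s is 192 s + 0 f = 0 h 3 min 12 s frame 0, i.e. 00:03:12;00.

00:03:12;00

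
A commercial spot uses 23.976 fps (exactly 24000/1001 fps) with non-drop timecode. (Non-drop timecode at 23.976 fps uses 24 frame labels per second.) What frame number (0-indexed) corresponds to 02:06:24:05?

frame 182021

Total seconds to the label: (2 × 3600 + 6 × 60 + 24) = 7584.
Frame index = 7584 × 24 + 5 = 182021.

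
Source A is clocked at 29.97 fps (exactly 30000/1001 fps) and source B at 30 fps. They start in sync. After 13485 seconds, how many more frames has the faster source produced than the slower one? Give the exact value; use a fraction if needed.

A emits 30000/1001 × 13485 = 404550000/1001 frames; B emits 30 × 13485 = 404550.
Difference = 404550/1001 frames (≈ 404.1459); B is ahead of A.

404550/1001 frames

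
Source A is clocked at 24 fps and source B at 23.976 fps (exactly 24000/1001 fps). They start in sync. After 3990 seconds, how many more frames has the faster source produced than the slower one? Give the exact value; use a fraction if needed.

A emits 24 × 3990 = 95760 frames; B emits 24000/1001 × 3990 = 13680000/143.
Difference = 13680/143 frames (≈ 95.6643); B is behind A.

13680/143 frames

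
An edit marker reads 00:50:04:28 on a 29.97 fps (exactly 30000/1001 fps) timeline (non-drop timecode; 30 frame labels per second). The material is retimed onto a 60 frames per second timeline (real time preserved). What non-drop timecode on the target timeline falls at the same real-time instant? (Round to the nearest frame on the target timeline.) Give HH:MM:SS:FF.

Source frame index: (0×3600 + 50×60 + 4) × 30 + 28 = 90148.
Real time: 90148 / (30000/1001) = 22559537/7500 s.
Target frame: (22559537/7500) × (60) = 22559537/125 ≈ 180476.296 → 180476.
At 60 labels/s: frame 180476 → 00:50:07:56.

00:50:07:56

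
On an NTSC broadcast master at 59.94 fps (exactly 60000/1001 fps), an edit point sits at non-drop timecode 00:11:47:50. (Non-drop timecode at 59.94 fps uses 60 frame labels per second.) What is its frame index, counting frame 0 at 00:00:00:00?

frame 42470

Total seconds to the label: (0 × 3600 + 11 × 60 + 47) = 707.
Frame index = 707 × 60 + 50 = 42470.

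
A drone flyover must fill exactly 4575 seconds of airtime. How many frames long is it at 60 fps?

Frames = 4575 × 60 = 274500.

274500 frames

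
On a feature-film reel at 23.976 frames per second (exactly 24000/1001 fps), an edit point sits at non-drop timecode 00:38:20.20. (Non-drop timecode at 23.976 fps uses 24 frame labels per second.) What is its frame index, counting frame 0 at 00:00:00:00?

Total seconds to the label: (0 × 3600 + 38 × 60 + 20) = 2300.
Frame index = 2300 × 24 + 20 = 55220.

55220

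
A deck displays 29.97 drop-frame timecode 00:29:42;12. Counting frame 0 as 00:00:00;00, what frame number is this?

53418

Complete 10-minute blocks: 2, each 17982 frames → 35964.
Remaining 9 whole minutes in the current block: 1800 + 8 × 1798 = 16184 frames.
Within the current minute: 42 × 30 + 12 − 2 = 1270 (labels ;00/;01 skipped at this minute). Total = 35964 + 16184 + 1270 = 53418.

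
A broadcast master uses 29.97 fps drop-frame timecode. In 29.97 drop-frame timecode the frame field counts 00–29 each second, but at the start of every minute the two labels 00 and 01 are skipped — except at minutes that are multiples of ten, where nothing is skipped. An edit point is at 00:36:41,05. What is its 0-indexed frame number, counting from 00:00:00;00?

As if non-drop at 30 labels/s: (0 × 3600 + 36 × 60 + 41) × 30 + 5 = 66035.
Minute boundaries passed: 36; those not divisible by 10: 36 − 3 = 33; dropped labels = 2 × 33 = 66.
Actual frame index = 66035 − 66 = 65969.

65969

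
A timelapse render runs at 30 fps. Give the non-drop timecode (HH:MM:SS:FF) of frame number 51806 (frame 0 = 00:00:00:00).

00:28:46:26

51806 ÷ 30 = 1726 full seconds, remainder 26 frames.
1726 s = 0 h 28 min 46 s.
Timecode: 00:28:46:26.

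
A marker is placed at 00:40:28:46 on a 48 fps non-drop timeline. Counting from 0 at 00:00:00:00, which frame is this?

Total seconds to the label: (0 × 3600 + 40 × 60 + 28) = 2428.
Frame index = 2428 × 48 + 46 = 116590.

116590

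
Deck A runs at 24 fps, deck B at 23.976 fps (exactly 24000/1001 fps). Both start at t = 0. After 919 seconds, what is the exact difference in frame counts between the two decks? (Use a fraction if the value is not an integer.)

22056/1001 frames

A emits 24 × 919 = 22056 frames; B emits 24000/1001 × 919 = 22056000/1001.
Difference = 22056/1001 frames (≈ 22.0340); B is behind A.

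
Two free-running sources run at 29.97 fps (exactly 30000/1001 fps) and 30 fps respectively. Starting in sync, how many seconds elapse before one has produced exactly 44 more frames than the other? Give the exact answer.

The gap grows by |30 − 30000/1001| = 30/1001 frames per second.
Time for a 44-frame gap: 44 ÷ (30/1001) = 22022/15 s.

22022/15 seconds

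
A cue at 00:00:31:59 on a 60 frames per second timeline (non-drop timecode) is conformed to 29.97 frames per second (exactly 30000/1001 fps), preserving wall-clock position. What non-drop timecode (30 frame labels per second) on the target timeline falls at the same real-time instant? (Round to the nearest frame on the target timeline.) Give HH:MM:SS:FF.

00:00:31:29

Source frame index: (0×3600 + 0×60 + 31) × 60 + 59 = 1919.
Real time: 1919 / (60) = 1919/60 s.
Target frame: (1919/60) × (30000/1001) = 959500/1001 ≈ 958.541 → 959.
At 30 labels/s: frame 959 → 00:00:31:29.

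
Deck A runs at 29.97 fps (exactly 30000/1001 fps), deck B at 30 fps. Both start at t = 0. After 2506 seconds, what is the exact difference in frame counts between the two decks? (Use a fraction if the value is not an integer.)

10740/143 frames

A emits 30000/1001 × 2506 = 10740000/143 frames; B emits 30 × 2506 = 75180.
Difference = 10740/143 frames (≈ 75.1049); B is ahead of A.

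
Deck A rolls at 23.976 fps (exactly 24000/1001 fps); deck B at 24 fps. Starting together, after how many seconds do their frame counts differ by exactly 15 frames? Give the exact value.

The gap grows by |24 − 24000/1001| = 24/1001 frames per second.
Time for a 15-frame gap: 15 ÷ (24/1001) = 625.625 s.

625.625 seconds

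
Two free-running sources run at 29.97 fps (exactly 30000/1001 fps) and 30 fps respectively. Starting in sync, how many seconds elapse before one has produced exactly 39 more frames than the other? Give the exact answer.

1301.3 seconds

The gap grows by |30 − 30000/1001| = 30/1001 frames per second.
Time for a 39-frame gap: 39 ÷ (30/1001) = 1301.3 s.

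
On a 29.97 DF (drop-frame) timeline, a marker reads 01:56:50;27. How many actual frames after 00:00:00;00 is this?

As if non-drop at 30 labels/s: (1 × 3600 + 56 × 60 + 50) × 30 + 27 = 210327.
Minute boundaries passed: 116; those not divisible by 10: 116 − 11 = 105; dropped labels = 2 × 105 = 210.
Actual frame index = 210327 − 210 = 210117.

210117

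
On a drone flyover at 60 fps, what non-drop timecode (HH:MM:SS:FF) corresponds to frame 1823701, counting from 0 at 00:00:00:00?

1823701 ÷ 60 = 30395 full seconds, remainder 1 frame.
30395 s = 8 h 26 min 35 s.
Timecode: 08:26:35:01.

08:26:35:01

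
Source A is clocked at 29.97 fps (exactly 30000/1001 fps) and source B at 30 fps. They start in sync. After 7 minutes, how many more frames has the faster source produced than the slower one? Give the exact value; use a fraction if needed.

7 min = 420 s.
A emits 30000/1001 × 420 = 1800000/143 frames; B emits 30 × 420 = 12600.
Difference = 1800/143 frames (≈ 12.5874); B is ahead of A.

1800/143 frames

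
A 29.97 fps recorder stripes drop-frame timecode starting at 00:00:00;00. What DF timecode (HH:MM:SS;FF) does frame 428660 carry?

03:58:23;00

Ten DF minutes hold 17982 frames, so frame 428660 lies in block 23 (frames 413586–431567) with 15074 frames into that block.
The block's first minute is 1800 frames and the rest 1798 each; 15074 frames reaches minute 8, so 23 × 18 + 8 × 2 = 430 labels have been skipped so far.
Adding those back, label number 428660 + 430 = 429090 at 30 labels/s is 14303 s + 0 f = 3 h 58 min 23 s frame 0, i.e. 03:58:23;00.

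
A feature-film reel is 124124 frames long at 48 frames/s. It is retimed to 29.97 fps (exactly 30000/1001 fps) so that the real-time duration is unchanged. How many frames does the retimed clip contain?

77500 frames

Target frames = source frames × (target rate / source rate) = 124124 × (30000/1001)/(48) = 124124 × 625/1001 = 77500.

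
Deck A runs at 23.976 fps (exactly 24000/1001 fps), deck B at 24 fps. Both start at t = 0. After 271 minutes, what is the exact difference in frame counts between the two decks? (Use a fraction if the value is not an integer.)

271 min = 16260 s.
A emits 24000/1001 × 16260 = 390240000/1001 frames; B emits 24 × 16260 = 390240.
Difference = 390240/1001 frames (≈ 389.8501); B is ahead of A.

390240/1001 frames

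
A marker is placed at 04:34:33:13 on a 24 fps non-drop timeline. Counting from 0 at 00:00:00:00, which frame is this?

frame 395365

Total seconds to the label: (4 × 3600 + 34 × 60 + 33) = 16473.
Frame index = 16473 × 24 + 13 = 395365.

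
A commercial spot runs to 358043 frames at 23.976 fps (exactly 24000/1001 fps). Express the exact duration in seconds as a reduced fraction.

Running time = 358043 ÷ (24000/1001) = 358043 × 1001/24000 = 358401043/24000 s.

358401043/24000 seconds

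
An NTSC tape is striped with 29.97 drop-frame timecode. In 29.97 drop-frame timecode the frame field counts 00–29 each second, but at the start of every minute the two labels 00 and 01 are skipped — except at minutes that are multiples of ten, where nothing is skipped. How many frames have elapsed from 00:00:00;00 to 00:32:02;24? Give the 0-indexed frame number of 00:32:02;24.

Complete 10-minute blocks: 3, each 17982 frames → 53946.
Remaining 2 whole minutes in the current block: 1800 + 1 × 1798 = 3598 frames.
Within the current minute: 2 × 30 + 24 − 2 = 82 (labels ;00/;01 skipped at this minute). Total = 53946 + 3598 + 82 = 57626.

57626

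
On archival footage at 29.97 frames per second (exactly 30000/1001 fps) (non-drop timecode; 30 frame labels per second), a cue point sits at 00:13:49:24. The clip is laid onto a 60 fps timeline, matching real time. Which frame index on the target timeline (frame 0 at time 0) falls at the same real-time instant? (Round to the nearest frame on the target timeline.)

frame 49838

Source frame index: (0×3600 + 13×60 + 49) × 30 + 24 = 24894.
Real time: 24894 / (30000/1001) = 4153149/5000 s.
Target frame: (4153149/5000) × (60) = 12459447/250 ≈ 49837.788 → 49838.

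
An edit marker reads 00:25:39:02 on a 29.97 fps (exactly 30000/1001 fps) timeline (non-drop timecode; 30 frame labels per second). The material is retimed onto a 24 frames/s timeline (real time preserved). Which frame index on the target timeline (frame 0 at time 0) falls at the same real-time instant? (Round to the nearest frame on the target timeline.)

Source frame index: (0×3600 + 25×60 + 39) × 30 + 2 = 46172.
Real time: 46172 / (30000/1001) = 11554543/7500 s.
Target frame: (11554543/7500) × (24) = 23109086/625 ≈ 36974.538 → 36975.

frame 36975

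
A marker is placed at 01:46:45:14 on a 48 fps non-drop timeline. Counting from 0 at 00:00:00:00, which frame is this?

307454

Total seconds to the label: (1 × 3600 + 46 × 60 + 45) = 6405.
Frame index = 6405 × 48 + 14 = 307454.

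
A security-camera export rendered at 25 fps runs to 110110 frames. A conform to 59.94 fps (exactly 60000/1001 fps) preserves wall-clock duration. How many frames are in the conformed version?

Target frames = source frames × (target rate / source rate) = 110110 × (60000/1001)/(25) = 110110 × 2400/1001 = 264000.

264000 frames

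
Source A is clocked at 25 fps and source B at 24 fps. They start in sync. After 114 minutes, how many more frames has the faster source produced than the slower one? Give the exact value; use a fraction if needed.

6840 frames

114 min = 6840 s.
A emits 25 × 6840 = 171000 frames; B emits 24 × 6840 = 164160.
Difference = 6840 frames; B is behind A.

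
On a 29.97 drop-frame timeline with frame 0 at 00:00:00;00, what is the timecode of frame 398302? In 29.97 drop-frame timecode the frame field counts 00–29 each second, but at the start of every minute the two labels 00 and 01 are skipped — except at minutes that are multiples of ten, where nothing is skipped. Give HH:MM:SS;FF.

03:41:30;00

Each 10-minute DF block holds 10 × 60 × 30 − 9 × 2 = 17982 frames. 398302 ÷ 17982 → 22 full blocks, remainder 2698.
Within the partial block the first minute is 1800 frames and each further minute 1798, so 1 further minute boundary passed. Total skipped labels = 18 × 22 + 2 × 1 = 398.
Non-drop label index = 398302 + 398 = 398700; at 30 labels/s that is 03:41:30:00, i.e. DF 03:41:30;00.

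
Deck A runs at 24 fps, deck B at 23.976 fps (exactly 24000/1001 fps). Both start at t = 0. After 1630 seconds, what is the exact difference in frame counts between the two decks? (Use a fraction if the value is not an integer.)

A emits 24 × 1630 = 39120 frames; B emits 24000/1001 × 1630 = 39120000/1001.
Difference = 39120/1001 frames (≈ 39.0809); B is behind A.

39120/1001 frames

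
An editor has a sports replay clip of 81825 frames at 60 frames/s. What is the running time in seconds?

1363.75 seconds

Running time = 81825 / (60) = 1363.75 s.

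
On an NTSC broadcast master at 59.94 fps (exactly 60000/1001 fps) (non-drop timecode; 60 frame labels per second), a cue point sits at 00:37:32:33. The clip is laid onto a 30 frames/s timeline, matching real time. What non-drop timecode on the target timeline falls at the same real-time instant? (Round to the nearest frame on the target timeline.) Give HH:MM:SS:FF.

00:37:34:24

Source frame index: (0×3600 + 37×60 + 32) × 60 + 33 = 135153.
Real time: 135153 / (60000/1001) = 45096051/20000 s.
Target frame: (45096051/20000) × (30) = 135288153/2000 ≈ 67644.076 → 67644.
At 30 labels/s: frame 67644 → 00:37:34:24.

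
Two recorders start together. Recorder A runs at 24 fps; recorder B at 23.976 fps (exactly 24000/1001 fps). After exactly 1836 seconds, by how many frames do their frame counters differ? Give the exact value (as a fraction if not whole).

A emits 24 × 1836 = 44064 frames; B emits 24000/1001 × 1836 = 44064000/1001.
Difference = 44064/1001 frames (≈ 44.0200); B is behind A.

44064/1001 frames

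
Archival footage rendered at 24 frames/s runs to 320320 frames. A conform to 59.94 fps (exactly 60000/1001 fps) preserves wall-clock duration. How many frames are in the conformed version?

800000 frames

Target frames = source frames × (target rate / source rate) = 320320 × (60000/1001)/(24) = 320320 × 2500/1001 = 800000.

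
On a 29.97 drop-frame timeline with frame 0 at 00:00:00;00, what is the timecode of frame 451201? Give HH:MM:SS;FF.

04:10:55;01

Each 10-minute DF block holds 10 × 60 × 30 − 9 × 2 = 17982 frames. 451201 ÷ 17982 → 25 full blocks, remainder 1651.
Within the partial block the first minute is 1800 frames and each further minute 1798, so 0 further minute boundaries passed. Total skipped labels = 18 × 25 + 2 × 0 = 450.
Non-drop label index = 451201 + 450 = 451651; at 30 labels/s that is 04:10:55:01, i.e. DF 04:10:55;01.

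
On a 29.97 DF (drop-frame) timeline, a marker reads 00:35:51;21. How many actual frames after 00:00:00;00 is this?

Complete 10-minute blocks: 3, each 17982 frames → 53946.
Remaining 5 whole minutes in the current block: 1800 + 4 × 1798 = 8992 frames.
Within the current minute: 51 × 30 + 21 − 2 = 1549 (labels ;00/;01 skipped at this minute). Total = 53946 + 8992 + 1549 = 64487.

64487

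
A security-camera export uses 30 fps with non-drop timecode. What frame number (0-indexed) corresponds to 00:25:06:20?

Total seconds to the label: (0 × 3600 + 25 × 60 + 6) = 1506.
Frame index = 1506 × 30 + 20 = 45200.

45200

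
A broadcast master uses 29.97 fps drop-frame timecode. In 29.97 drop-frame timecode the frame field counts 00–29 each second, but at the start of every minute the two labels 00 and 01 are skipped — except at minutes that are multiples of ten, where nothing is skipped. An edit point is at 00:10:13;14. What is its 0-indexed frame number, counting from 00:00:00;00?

18386

Complete 10-minute blocks: 1, each 17982 frames → 17982.
Remaining 0 whole minutes in the current block: 0 frames.
Within the current minute: 13 × 30 + 14 = 404. Total = 17982 + 0 + 404 = 18386.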